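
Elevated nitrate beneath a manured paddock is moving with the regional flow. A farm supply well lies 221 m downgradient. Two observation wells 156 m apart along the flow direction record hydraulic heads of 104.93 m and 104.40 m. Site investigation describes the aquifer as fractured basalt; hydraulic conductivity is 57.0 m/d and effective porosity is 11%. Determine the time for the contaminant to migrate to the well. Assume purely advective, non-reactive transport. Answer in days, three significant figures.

Hydraulic gradient i = (104.93 − 104.40) / 156 = 0.53 / 156 = 0.003397
Darcy flux q = K·i = 57.0 × 0.003397 = 0.1937 m/d
v = Ki/n = 57.0·0.003397/0.11 = 1.760 m/d
t = L / v = 221 / 1.760 = 125.5 d

126 days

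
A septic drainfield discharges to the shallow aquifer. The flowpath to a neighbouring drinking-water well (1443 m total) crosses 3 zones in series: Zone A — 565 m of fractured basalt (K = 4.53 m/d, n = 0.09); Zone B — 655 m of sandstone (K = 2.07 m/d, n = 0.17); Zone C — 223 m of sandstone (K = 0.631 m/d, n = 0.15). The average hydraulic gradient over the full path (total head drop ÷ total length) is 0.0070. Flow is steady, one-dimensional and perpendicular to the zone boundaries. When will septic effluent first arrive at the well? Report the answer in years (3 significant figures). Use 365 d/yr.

42.2 years

Continuity: the same q passes through each zone, so ΔH = q·Σ(L_j/K_j) — the zones act as resistances in series.
Σ(L/K) = 565/4.53 + 655/2.07 + 223/0.631 = 124.7 + 316.4 + 353.4 = 794.6 d
K_eq = L_total / Σ(L/K) = 1443 / 794.6 = 1.816 m/d
q = K_eq · i = 1.816 × 0.0070 = 0.01271 m/d (same in every zone)
Zone A: v = q/n = 0.01271/0.09 = 0.1413 m/d → t_A = 565/0.1413 = 4000 d
Zone B: v = q/n = 0.01271/0.17 = 0.07478 m/d → t_B = 655/0.07478 = 8759 d
Zone C: v = q/n = 0.01271/0.15 = 0.08475 m/d → t_C = 223/0.08475 = 2631 d
Total t = 4000 + 8759 + 2631 = 15390 d
   = 15390 / 365 = 42.2 yr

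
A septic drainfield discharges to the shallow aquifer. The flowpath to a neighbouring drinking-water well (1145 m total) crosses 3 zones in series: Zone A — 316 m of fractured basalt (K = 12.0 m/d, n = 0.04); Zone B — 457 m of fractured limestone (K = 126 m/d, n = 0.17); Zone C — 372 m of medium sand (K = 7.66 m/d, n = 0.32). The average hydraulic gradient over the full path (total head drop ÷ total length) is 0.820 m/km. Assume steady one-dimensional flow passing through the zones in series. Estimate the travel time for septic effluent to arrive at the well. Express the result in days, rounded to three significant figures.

17500 days

Continuity: the same q passes through each zone, so ΔH = q·Σ(L_j/K_j) — the zones act as resistances in series.
Σ(L/K) = 316/12.0 + 457/126 + 372/7.66 = 26.33 + 3.627 + 48.56 = 78.52 d
K_eq = L_total / Σ(L/K) = 1145 / 78.52 = 14.58 m/d
q = K_eq · i = 14.58 × 8.2e-4 = 0.01196 m/d (same in every zone)
Zone A: v = q/n = 0.01196/0.04 = 0.2989 m/d → t_A = 316/0.2989 = 1057 d
Zone B: v = q/n = 0.01196/0.17 = 0.07033 m/d → t_B = 457/0.07033 = 6498 d
Zone C: v = q/n = 0.01196/0.32 = 0.03737 m/d → t_C = 372/0.03737 = 9956 d
Total t = 1057 + 6498 + 9956 = 17510 d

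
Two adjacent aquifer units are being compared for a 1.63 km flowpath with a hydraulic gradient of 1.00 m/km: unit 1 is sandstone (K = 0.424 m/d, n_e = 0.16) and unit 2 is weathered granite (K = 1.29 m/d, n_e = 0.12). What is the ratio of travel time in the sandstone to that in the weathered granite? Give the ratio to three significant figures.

4.06

Unit 1 (sandstone): v = 0.424×0.0010/0.16 = 0.002650 m/d, t = 1630/0.002650 = 615100 d
Unit 2 (weathered granite): v = 1.29×0.0010/0.12 = 0.01075 m/d, t = 1630/0.01075 = 151600 d
t(sandstone) / t(weathered granite) = 615100/151600 = 4.06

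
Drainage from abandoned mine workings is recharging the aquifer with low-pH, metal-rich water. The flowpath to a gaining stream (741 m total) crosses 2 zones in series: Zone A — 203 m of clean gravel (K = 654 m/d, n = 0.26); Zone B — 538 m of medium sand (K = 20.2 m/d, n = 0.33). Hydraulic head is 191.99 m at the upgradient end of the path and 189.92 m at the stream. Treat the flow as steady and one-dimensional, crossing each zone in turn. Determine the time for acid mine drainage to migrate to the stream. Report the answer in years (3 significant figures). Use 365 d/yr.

Total head drop ΔH = 191.99 − 189.92 = 2.07 m
Continuity: the same q passes through each zone, so ΔH = q·Σ(L_j/K_j) — the zones act as resistances in series.
Σ(L/K) = 203/654 + 538/20.2 = 0.3104 + 26.63 = 26.94 d
q = ΔH / Σ(L/K) = 2.07 / 26.94 = 0.07683 m/d (same in every zone)
Zone A: v = q/n = 0.07683/0.26 = 0.2955 m/d → t_A = 203/0.2955 = 687.0 d
Zone B: v = q/n = 0.07683/0.33 = 0.2328 m/d → t_B = 538/0.2328 = 2311 d
Total t = 687.0 + 2311 = 2998 d
   = 2998 / 365 = 8.21 yr

8.21 years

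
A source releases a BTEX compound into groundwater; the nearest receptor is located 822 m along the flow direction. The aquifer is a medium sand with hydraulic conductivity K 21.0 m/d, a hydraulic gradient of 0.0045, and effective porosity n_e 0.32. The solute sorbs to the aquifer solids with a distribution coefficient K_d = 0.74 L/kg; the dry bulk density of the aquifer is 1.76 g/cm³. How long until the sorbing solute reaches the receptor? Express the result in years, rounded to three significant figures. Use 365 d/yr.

38.7 years

q = Ki = 21.0 × 0.0045 = 0.09450 m/d
v = Ki/n = 21.0·0.0045/0.32 = 0.2953 m/d
Retardation R = 1 + ρ_b·K_d/n = 1 + 1.76×0.74/0.32 = 5.070
Contaminant velocity v_c = v/R = 0.2953/5.070 = 0.05825 m/d
t = L/v_c = 822/0.05825 = 14110 d
   = 14110/365 = 38.7 yr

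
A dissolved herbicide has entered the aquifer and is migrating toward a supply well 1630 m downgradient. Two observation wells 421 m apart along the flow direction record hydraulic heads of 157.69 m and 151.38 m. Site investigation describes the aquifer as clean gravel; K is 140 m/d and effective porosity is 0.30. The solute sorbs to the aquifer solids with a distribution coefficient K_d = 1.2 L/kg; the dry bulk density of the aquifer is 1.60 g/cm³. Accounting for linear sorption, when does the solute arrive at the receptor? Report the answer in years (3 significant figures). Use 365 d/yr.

4.72 years

Hydraulic gradient i = (157.69 − 151.38) / 421 = 6.31 / 421 = 0.01499
Darcy flux q = K·i = 140 × 0.01499 = 2.098 m/d
Average linear velocity = 2.098 / 0.30 = 6.994 m/d
Retardation R = 1 + ρ_b·K_d/n = 1 + 1.60×1.2/0.30 = 7.400
Contaminant velocity v_c = v/R = 6.994/7.400 = 0.9452 m/d
t = L/v_c = 1630/0.9452 = 1725 d
   = 1725/365 = 4.72 yr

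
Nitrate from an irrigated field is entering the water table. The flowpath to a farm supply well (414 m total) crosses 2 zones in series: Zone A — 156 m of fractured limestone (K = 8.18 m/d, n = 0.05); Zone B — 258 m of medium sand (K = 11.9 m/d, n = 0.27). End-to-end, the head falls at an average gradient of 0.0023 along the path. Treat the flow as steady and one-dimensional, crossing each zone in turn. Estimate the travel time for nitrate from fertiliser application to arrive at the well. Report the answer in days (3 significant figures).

3320 days

Steady 1-D flow in series ⇒ the Darcy flux q is identical in every zone and the zone head losses add (resistances L/K in series).
Σ(L/K) = 156/8.18 + 258/11.9 = 19.07 + 21.68 = 40.75 d
K_eq = L_total / Σ(L/K) = 414 / 40.75 = 10.16 m/d
q = K_eq · i = 10.16 × 0.0023 = 0.02337 m/d (same in every zone)
Zone A: v = q/n = 0.02337/0.05 = 0.4673 m/d → t_A = 156/0.4673 = 333.8 d
Zone B: v = q/n = 0.02337/0.27 = 0.08654 m/d → t_B = 258/0.08654 = 2981 d
Total t = 333.8 + 2981 = 3315 d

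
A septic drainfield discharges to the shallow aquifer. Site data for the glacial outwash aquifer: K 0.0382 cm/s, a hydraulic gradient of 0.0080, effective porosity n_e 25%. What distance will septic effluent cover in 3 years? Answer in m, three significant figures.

K = 0.0382 cm/s × 864 = 33.00 m/d
q = Ki = 33.00 × 0.0080 = 0.2640 m/d
Average linear velocity = 0.2640 / 0.25 = 1.056 m/d
T = 3 yr × 365 = 1095 d
L = v × T = 1.056 × 1095 = 1156 m

1160 m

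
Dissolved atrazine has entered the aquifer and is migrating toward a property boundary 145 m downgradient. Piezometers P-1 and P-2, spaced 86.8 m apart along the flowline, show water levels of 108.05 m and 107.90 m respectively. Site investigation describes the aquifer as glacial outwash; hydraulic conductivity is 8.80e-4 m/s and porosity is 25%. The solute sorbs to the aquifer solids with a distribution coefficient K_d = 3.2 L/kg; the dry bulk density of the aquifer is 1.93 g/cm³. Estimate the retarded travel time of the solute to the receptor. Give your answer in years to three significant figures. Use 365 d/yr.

Hydraulic gradient i = (108.05 − 107.90) / 86.8 = 0.15 / 86.8 = 0.001728
K = 8.80e-4 m/s × 86400 s/d = 76.03 m/d
Specific discharge q = 76.03 × 0.001728 = 0.1314 m/d
Average linear velocity = 0.1314 / 0.25 = 0.5256 m/d
Retardation R = 1 + ρ_b·K_d/n = 1 + 1.93×3.2/0.25 = 25.70
Contaminant velocity v_c = v/R = 0.5256/25.70 = 0.02045 m/d
t = L/v_c = 145/0.02045 = 7092 d
   = 7092/365 = 19.4 yr

19.4 years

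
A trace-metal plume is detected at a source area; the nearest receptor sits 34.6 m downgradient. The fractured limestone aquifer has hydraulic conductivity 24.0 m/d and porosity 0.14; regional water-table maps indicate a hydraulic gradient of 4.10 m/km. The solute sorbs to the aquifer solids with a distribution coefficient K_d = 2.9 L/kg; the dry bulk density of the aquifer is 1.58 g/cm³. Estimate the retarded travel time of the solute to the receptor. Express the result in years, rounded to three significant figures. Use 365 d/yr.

4.55 years

Specific discharge q = 24.0 × 0.0041 = 0.09840 m/d
Average linear velocity = 0.09840 / 0.14 = 0.7029 m/d
Retardation R = 1 + ρ_b·K_d/n = 1 + 1.58×2.9/0.14 = 33.73
Contaminant velocity v_c = v/R = 0.7029/33.73 = 0.02084 m/d
t = L/v_c = 34.6/0.02084 = 1660 d
   = 1660/365 = 4.55 yr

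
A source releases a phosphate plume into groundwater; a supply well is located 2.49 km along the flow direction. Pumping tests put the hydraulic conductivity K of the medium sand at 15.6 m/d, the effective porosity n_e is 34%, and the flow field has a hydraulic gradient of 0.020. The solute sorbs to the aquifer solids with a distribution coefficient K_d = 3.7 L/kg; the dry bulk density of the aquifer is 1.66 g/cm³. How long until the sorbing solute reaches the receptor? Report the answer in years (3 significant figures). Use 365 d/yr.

Specific discharge q = 15.6 × 0.020 = 0.3120 m/d
Average linear velocity = 0.3120 / 0.34 = 0.9176 m/d
Retardation R = 1 + ρ_b·K_d/n = 1 + 1.66×3.7/0.34 = 19.06
Contaminant velocity v_c = v/R = 0.9176/19.06 = 0.04813 m/d
L = 2.49 km = 2490 m
t = L/v_c = 2490/0.04813 = 51730 d
   = 51730/365 = 142 yr

142 years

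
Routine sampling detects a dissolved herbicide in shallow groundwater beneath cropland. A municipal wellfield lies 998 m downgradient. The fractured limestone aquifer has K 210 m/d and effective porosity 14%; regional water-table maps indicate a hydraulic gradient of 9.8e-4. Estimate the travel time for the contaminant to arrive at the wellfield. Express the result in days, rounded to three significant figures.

Specific discharge q = 210 × 9.8e-4 = 0.2058 m/d
Average linear velocity = 0.2058 / 0.14 = 1.470 m/d
t = L / v = 998 / 1.470 = 678.9 d

679 days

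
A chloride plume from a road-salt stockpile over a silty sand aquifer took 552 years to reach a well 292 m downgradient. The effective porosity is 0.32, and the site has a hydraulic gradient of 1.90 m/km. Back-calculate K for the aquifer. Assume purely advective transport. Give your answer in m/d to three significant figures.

0.244 m/d

t = 552 years = 201500 d
v = L / t = 292 / 201500 = 0.001449 m/d
K = v · n / i = 0.001449 × 0.32 / 0.0019 = 0.244 m/d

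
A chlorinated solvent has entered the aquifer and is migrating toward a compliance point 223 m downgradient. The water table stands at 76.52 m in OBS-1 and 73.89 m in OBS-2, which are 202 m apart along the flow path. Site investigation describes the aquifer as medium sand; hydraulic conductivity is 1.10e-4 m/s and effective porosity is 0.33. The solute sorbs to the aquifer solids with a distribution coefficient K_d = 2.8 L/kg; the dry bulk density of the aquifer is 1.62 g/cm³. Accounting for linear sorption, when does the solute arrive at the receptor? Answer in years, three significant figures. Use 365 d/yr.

24.0 years

Hydraulic gradient i = (76.52 − 73.89) / 202 = 2.63 / 202 = 0.01302
K = 1.10e-4 m/s × 86400 s/d = 9.504 m/d
Specific discharge q = 9.504 × 0.01302 = 0.1237 m/d
v_s = q/n_e = 0.1237/0.33 = 0.3750 m/d
Retardation R = 1 + ρ_b·K_d/n = 1 + 1.62×2.8/0.33 = 14.75
Contaminant velocity v_c = v/R = 0.3750/14.75 = 0.02543 m/d
t = L/v_c = 223/0.02543 = 8769 d
   = 8769/365 = 24.0 yr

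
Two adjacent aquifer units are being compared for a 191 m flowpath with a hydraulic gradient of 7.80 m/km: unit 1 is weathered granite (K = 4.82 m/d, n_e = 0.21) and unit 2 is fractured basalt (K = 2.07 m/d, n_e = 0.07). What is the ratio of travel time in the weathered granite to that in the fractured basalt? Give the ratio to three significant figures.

1.29

Unit 1 (weathered granite): v = 4.82×0.0078/0.21 = 0.1790 m/d, t = 191/0.1790 = 1067 d
Unit 2 (fractured basalt): v = 2.07×0.0078/0.07 = 0.2307 m/d, t = 191/0.2307 = 828.1 d
t(weathered granite) / t(fractured basalt) = 1067/828.1 = 1.29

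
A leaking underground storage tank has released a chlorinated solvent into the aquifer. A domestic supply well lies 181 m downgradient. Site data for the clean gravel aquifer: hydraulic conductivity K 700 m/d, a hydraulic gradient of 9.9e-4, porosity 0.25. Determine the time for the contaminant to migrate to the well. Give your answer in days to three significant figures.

65.3 days

Specific discharge q = 700 × 9.9e-4 = 0.6930 m/d
v = Ki/n = 700·9.9e-4/0.25 = 2.772 m/d
t = L / v = 181 / 2.772 = 65.30 d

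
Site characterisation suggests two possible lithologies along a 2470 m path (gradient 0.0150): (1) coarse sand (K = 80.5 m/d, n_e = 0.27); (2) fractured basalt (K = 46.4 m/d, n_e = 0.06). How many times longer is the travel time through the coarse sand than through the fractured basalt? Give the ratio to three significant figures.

Unit 1 (coarse sand): v = 80.5×0.015/0.27 = 4.472 m/d, t = 2470/4.472 = 552.3 d
Unit 2 (fractured basalt): v = 46.4×0.015/0.06 = 11.60 m/d, t = 2470/11.60 = 212.9 d
t(coarse sand) / t(fractured basalt) = 552.3/212.9 = 2.59

2.59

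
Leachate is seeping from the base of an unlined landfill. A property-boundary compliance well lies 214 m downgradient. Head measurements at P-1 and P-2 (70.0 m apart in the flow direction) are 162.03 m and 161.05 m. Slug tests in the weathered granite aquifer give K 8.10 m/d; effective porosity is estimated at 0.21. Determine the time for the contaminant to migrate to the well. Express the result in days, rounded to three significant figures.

396 days

Hydraulic gradient i = (162.03 − 161.05) / 70.0 = 0.98 / 70.0 = 0.01400
q = Ki = 8.10 × 0.01400 = 0.1134 m/d
Average linear velocity = 0.1134 / 0.21 = 0.5400 m/d
t = L / v = 214 / 0.5400 = 396.3 d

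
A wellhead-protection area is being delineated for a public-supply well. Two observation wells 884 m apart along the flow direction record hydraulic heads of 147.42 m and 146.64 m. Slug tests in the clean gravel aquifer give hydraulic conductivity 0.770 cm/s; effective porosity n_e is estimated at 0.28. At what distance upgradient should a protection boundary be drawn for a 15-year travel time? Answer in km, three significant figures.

11.5 km

Hydraulic gradient i = (147.42 − 146.64) / 884 = 0.78 / 884 = 8.824e-4
K = 0.770 cm/s × 864 = 665.3 m/d
Specific discharge q = 665.3 × 8.824e-4 = 0.5870 m/d
v = Ki/n = 665.3·8.824e-4/0.28 = 2.096 m/d
T = 15 yr × 365 = 5475 d
L = v × T = 2.096 × 5475 = 11480 m
   = 11.5 km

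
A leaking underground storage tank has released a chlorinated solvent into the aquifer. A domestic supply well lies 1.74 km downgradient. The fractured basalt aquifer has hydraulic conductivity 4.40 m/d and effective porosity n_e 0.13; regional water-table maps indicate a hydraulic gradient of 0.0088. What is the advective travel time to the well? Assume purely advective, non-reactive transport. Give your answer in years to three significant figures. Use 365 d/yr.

q = Ki = 4.40 × 0.0088 = 0.03872 m/d
v_s = q/n_e = 0.03872/0.13 = 0.2978 m/d
L = 1.74 km = 1740 m
t = L / v = 1740 / 0.2978 = 5842 d
   = 5842 / 365 = 16.0 yr

16.0 years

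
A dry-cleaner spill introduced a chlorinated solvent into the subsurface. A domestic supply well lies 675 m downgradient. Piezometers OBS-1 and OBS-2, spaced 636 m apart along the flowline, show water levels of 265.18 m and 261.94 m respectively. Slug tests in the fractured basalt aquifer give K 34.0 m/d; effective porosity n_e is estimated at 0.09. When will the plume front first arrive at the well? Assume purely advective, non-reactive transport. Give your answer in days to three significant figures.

351 days

Hydraulic gradient i = (265.18 − 261.94) / 636 = 3.24 / 636 = 0.005094
Specific discharge q = 34.0 × 0.005094 = 0.1732 m/d
v_s = q/n_e = 0.1732/0.09 = 1.925 m/d
t = L / v = 675 / 1.925 = 350.7 d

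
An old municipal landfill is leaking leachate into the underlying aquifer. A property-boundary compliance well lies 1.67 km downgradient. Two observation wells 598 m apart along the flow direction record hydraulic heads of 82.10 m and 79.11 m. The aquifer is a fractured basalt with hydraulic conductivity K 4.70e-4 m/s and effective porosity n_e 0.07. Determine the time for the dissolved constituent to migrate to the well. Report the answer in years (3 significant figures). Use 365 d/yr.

Hydraulic gradient i = (82.10 − 79.11) / 598 = 2.99 / 598 = 0.005000
K = 4.70e-4 m/s × 86400 s/d = 40.61 m/d
Specific discharge q = 40.61 × 0.005000 = 0.2030 m/d
Average linear velocity = 0.2030 / 0.07 = 2.901 m/d
L = 1.67 km = 1670 m
t = L / v = 1670 / 2.901 = 575.7 d
   = 575.7 / 365 = 1.58 yr

1.58 years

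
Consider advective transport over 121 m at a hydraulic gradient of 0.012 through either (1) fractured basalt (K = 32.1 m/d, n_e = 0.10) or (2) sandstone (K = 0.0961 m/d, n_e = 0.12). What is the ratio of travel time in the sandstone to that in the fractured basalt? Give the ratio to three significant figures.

401

Unit 1 (fractured basalt): v = 32.1×0.012/0.10 = 3.852 m/d, t = 121/3.852 = 31.41 d
Unit 2 (sandstone): v = 0.0961×0.012/0.12 = 0.009610 m/d, t = 121/0.009610 = 12590 d
t(sandstone) / t(fractured basalt) = 12590/31.41 = 401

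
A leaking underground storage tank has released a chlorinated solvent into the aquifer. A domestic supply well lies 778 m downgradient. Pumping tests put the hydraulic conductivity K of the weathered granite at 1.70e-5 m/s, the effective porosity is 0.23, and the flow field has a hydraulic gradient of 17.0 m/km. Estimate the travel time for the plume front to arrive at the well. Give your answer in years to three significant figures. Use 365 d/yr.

K = 1.70e-5 m/s × 86400 s/d = 1.469 m/d
Specific discharge q = 1.469 × 0.017 = 0.02497 m/d
v_s = q/n_e = 0.02497/0.23 = 0.1086 m/d
t = L / v = 778 / 0.1086 = 7166 d
   = 7166 / 365 = 19.6 yr

19.6 years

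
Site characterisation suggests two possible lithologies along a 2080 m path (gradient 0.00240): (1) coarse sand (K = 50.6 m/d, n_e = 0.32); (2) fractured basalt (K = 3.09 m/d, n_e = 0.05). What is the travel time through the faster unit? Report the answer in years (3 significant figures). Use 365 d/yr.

15.0 years

Unit 1 (coarse sand): v = 50.6×0.0024/0.32 = 0.3795 m/d, t = 2080/0.3795 = 5481 d
Unit 2 (fractured basalt): v = 3.09×0.0024/0.05 = 0.1483 m/d, t = 2080/0.1483 = 14020 d
Faster: 5481 d / 365 = 15.0 yr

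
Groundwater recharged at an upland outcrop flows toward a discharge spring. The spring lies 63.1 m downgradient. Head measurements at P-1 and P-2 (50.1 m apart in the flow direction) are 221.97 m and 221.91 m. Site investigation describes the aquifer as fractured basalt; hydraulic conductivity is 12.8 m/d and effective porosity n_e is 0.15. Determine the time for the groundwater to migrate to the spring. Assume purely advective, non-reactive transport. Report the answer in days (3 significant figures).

Hydraulic gradient i = (221.97 − 221.91) / 50.1 = 0.06 / 50.1 = 0.001198
Specific discharge q = 12.8 × 0.001198 = 0.01533 m/d
Average linear velocity = 0.01533 / 0.15 = 0.1022 m/d
t = L / v = 63.1 / 0.1022 = 617.4 d

617 days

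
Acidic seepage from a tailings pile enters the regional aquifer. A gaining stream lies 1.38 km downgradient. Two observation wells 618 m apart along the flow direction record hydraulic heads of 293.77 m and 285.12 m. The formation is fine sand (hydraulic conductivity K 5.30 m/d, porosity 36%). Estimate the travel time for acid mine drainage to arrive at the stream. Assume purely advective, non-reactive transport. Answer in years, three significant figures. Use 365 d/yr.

Hydraulic gradient i = (293.77 − 285.12) / 618 = 8.65 / 618 = 0.01400
Darcy flux q = K·i = 5.30 × 0.01400 = 0.07418 m/d
Seepage velocity v = q / n = 0.07418 / 0.36 = 0.2061 m/d
L = 1.38 km = 1380 m
t = L / v = 1380 / 0.2061 = 6697 d
   = 6697 / 365 = 18.3 yr

18.3 years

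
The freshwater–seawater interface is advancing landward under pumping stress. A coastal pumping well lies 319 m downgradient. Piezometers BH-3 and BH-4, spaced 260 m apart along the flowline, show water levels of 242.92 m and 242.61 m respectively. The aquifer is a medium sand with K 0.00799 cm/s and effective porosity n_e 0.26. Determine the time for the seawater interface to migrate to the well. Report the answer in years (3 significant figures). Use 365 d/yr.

Hydraulic gradient i = (242.92 − 242.61) / 260 = 0.31 / 260 = 0.001192
K = 0.00799 cm/s × 864 = 6.903 m/d
q = Ki = 6.903 × 0.001192 = 0.008231 m/d
Seepage velocity v = q / n = 0.008231 / 0.26 = 0.03166 m/d
t = L / v = 319 / 0.03166 = 10080 d
   = 10080 / 365 = 27.6 yr

27.6 years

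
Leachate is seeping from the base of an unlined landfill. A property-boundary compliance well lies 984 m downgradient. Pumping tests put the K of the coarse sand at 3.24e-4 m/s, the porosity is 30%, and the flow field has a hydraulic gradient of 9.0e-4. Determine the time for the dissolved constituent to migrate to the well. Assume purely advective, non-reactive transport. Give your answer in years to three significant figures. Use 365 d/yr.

K = 3.24e-4 m/s × 86400 s/d = 27.99 m/d
q = Ki = 27.99 × 9.0e-4 = 0.02519 m/d
Seepage velocity v = q / n = 0.02519 / 0.30 = 0.08398 m/d
t = L / v = 984 / 0.08398 = 11720 d
   = 11720 / 365 = 32.1 yr

32.1 years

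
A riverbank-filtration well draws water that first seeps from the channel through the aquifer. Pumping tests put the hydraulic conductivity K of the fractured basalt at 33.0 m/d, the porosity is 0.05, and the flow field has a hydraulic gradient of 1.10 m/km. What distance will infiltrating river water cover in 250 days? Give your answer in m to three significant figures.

q = Ki = 33.0 × 0.0011 = 0.03630 m/d
Seepage velocity v = q / n = 0.03630 / 0.05 = 0.7260 m/d
L = v × T = 0.7260 × 250 = 181.5 m

182 m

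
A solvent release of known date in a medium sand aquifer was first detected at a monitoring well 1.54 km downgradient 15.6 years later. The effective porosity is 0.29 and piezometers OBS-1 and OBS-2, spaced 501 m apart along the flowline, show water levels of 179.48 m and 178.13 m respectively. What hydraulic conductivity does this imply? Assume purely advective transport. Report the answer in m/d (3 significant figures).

Hydraulic gradient i = (179.48 − 178.13) / 501 = 1.35 / 501 = 0.002695
t = 15.6 years = 5694 d
L = 1.54 km = 1540 m
v = L / t = 1540 / 5694 = 0.2705 m/d
K = v · n / i = 0.2705 × 0.29 / 0.002695 = 29.1 m/d

29.1 m/d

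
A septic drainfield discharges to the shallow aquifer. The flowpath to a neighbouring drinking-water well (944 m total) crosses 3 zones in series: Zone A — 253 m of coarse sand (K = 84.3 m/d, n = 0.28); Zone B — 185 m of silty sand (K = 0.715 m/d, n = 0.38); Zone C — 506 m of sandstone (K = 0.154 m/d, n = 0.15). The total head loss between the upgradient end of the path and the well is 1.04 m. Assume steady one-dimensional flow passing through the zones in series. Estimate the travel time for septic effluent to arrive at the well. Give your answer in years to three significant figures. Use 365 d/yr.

Steady 1-D flow in series ⇒ the Darcy flux q is identical in every zone and the zone head losses add (resistances L/K in series).
Σ(L/K) = 253/84.3 + 185/0.715 + 506/0.154 = 3.001 + 258.7 + 3286 = 3547 d
q = ΔH / Σ(L/K) = 1.04 / 3547 = 2.932e-4 m/d (same in every zone)
Zone A: v = q/n = 2.932e-4/0.28 = 0.001047 m/d → t_A = 253/0.001047 = 241600 d
Zone B: v = q/n = 2.932e-4/0.38 = 7.715e-4 m/d → t_B = 185/7.715e-4 = 239800 d
Zone C: v = q/n = 2.932e-4/0.15 = 0.001954 m/d → t_C = 506/0.001954 = 258900 d
Total t = 241600 + 239800 + 258900 = 740300 d
   = 740300 / 365 = 2030 yr

2030 years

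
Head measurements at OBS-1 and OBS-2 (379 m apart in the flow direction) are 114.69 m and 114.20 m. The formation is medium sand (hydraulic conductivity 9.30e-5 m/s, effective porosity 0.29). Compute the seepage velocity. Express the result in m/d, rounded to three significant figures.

Hydraulic gradient i = (114.69 − 114.20) / 379 = 0.49 / 379 = 0.001293
K = 9.30e-5 m/s × 86400 s/d = 8.035 m/d
Specific discharge q = 8.035 × 0.001293 = 0.01039 m/d
Seepage velocity v = q / n = 0.01039 / 0.29 = 0.03582 m/d

0.0358 m/d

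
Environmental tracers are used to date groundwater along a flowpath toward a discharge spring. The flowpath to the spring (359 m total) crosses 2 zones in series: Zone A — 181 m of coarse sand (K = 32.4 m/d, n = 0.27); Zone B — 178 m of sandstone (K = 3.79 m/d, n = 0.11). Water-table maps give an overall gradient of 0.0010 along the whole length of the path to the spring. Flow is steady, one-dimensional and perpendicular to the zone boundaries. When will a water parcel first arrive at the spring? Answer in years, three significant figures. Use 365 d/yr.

27.5 years

Continuity: the same q passes through each zone, so ΔH = q·Σ(L_j/K_j) — the zones act as resistances in series.
Σ(L/K) = 181/32.4 + 178/3.79 = 5.586 + 46.97 = 52.55 d
K_eq = L_total / Σ(L/K) = 359 / 52.55 = 6.831 m/d
q = K_eq · i = 6.831 × 0.0010 = 0.006831 m/d (same in every zone)
Zone A: v = q/n = 0.006831/0.27 = 0.02530 m/d → t_A = 181/0.02530 = 7154 d
Zone B: v = q/n = 0.006831/0.11 = 0.06210 m/d → t_B = 178/0.06210 = 2866 d
Total t = 7154 + 2866 = 10020 d
   = 10020 / 365 = 27.5 yr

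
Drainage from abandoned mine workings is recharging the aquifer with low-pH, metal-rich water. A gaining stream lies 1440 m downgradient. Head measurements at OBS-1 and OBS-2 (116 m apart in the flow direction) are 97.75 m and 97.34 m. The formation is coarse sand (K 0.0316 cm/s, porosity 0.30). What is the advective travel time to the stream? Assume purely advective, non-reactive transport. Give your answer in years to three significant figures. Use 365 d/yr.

Hydraulic gradient i = (97.75 − 97.34) / 116 = 0.41 / 116 = 0.003534
K = 0.0316 cm/s × 864 = 27.30 m/d
q = Ki = 27.30 × 0.003534 = 0.09650 m/d
v = Ki/n = 27.30·0.003534/0.30 = 0.3217 m/d
t = L / v = 1440 / 0.3217 = 4477 d
   = 4477 / 365 = 12.3 yr

12.3 years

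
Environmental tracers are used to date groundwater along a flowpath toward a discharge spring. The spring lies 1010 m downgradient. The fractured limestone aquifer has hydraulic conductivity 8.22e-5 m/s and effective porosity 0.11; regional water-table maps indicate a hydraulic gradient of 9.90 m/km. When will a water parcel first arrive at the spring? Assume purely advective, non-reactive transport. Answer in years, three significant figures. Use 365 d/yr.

4.33 years

K = 8.22e-5 m/s × 86400 s/d = 7.102 m/d
Darcy flux q = K·i = 7.102 × 0.0099 = 0.07031 m/d
v_s = q/n_e = 0.07031/0.11 = 0.6392 m/d
t = L / v = 1010 / 0.6392 = 1580 d
   = 1580 / 365 = 4.33 yr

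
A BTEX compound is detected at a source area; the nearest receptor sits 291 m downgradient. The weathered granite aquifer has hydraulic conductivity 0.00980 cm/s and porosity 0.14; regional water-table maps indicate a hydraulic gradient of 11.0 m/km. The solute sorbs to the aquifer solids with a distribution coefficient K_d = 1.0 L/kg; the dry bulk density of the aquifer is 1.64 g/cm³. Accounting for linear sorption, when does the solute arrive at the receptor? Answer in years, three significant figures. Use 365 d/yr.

15.2 years

K = 0.00980 cm/s × 864 = 8.467 m/d
q = Ki = 8.467 × 0.011 = 0.09314 m/d
Seepage velocity v = q / n = 0.09314 / 0.14 = 0.6653 m/d
Retardation R = 1 + ρ_b·K_d/n = 1 + 1.64×1.0/0.14 = 12.71
Contaminant velocity v_c = v/R = 0.6653/12.71 = 0.05233 m/d
t = L/v_c = 291/0.05233 = 5561 d
   = 5561/365 = 15.2 yr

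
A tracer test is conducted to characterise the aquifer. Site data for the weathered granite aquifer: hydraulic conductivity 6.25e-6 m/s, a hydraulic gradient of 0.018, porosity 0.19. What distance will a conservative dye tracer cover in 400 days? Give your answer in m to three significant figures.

20.5 m

K = 6.25e-6 m/s × 86400 s/d = 0.5400 m/d
q = Ki = 0.5400 × 0.018 = 0.009720 m/d
Seepage velocity v = q / n = 0.009720 / 0.19 = 0.05116 m/d
L = v × T = 0.05116 × 400 = 20.46 m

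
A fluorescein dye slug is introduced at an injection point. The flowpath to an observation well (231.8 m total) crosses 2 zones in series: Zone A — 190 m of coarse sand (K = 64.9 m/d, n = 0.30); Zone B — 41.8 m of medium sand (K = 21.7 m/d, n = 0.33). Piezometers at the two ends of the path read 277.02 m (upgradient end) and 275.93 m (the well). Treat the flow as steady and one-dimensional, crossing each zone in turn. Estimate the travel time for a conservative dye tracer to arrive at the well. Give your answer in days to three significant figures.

315 days

Total head drop ΔH = 277.02 − 275.93 = 1.09 m
Continuity: the same q passes through each zone, so ΔH = q·Σ(L_j/K_j) — the zones act as resistances in series.
Σ(L/K) = 190/64.9 + 41.8/21.7 = 2.928 + 1.926 = 4.854 d
q = ΔH / Σ(L/K) = 1.09 / 4.854 = 0.2246 m/d (same in every zone)
Zone A: v = q/n = 0.2246/0.30 = 0.7485 m/d → t_A = 190/0.7485 = 253.8 d
Zone B: v = q/n = 0.2246/0.33 = 0.6805 m/d → t_B = 41.8/0.6805 = 61.43 d
Total t = 253.8 + 61.43 = 315.3 d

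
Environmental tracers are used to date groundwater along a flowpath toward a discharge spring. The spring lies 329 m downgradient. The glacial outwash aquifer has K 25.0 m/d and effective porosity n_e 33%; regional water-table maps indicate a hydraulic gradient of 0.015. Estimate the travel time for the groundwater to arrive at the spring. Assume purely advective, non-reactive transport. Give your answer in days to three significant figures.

Specific discharge q = 25.0 × 0.015 = 0.3750 m/d
Seepage velocity v = q / n = 0.3750 / 0.33 = 1.136 m/d
t = L / v = 329 / 1.136 = 289.5 d

290 days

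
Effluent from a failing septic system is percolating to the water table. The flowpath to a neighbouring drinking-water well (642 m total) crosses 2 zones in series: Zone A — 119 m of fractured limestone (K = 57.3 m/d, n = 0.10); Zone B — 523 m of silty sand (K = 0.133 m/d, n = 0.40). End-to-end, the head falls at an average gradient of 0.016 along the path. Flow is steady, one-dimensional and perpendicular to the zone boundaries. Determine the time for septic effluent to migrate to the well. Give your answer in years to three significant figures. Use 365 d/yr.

232 years

Continuity: the same q passes through each zone, so ΔH = q·Σ(L_j/K_j) — the zones act as resistances in series.
Σ(L/K) = 119/57.3 + 523/0.133 = 2.077 + 3932 = 3934 d
K_eq = L_total / Σ(L/K) = 642 / 3934 = 0.1632 m/d
q = K_eq · i = 0.1632 × 0.016 = 0.002611 m/d (same in every zone)
Zone A: v = q/n = 0.002611/0.10 = 0.02611 m/d → t_A = 119/0.02611 = 4558 d
Zone B: v = q/n = 0.002611/0.40 = 0.006527 m/d → t_B = 523/0.006527 = 80130 d
Total t = 4558 + 80130 = 84690 d
   = 84690 / 365 = 232 yr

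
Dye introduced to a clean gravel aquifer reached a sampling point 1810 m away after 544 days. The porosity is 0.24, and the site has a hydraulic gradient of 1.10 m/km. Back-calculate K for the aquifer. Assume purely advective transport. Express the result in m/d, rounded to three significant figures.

726 m/d

v = L / t = 1810 / 544 = 3.327 m/d
K = v · n / i = 3.327 × 0.24 / 0.0011 = 726 m/d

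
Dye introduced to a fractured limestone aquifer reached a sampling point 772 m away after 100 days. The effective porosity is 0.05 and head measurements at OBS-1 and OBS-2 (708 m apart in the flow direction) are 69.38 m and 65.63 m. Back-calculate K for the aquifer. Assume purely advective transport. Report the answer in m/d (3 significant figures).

72.9 m/d

Hydraulic gradient i = (69.38 − 65.63) / 708 = 3.75 / 708 = 0.005297
v = L / t = 772 / 100 = 7.720 m/d
K = v · n / i = 7.720 × 0.05 / 0.005297 = 72.9 m/d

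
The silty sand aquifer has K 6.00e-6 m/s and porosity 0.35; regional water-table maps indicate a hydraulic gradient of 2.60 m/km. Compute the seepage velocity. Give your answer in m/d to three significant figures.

0.00385 m/d

K = 6.00e-6 m/s × 86400 s/d = 0.5184 m/d
Darcy flux q = K·i = 0.5184 × 0.0026 = 0.001348 m/d
Average linear velocity = 0.001348 / 0.35 = 0.003851 m/d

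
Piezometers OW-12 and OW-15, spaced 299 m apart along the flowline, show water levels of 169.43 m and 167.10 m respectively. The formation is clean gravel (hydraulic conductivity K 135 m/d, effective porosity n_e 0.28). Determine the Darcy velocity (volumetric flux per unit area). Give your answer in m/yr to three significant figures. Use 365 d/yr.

384 m/yr

Hydraulic gradient i = (169.43 − 167.10) / 299 = 2.33 / 299 = 0.007793
Specific discharge q = 135 × 0.007793 = 1.052 m/d
   = 1.052 × 365 = 384 m/yr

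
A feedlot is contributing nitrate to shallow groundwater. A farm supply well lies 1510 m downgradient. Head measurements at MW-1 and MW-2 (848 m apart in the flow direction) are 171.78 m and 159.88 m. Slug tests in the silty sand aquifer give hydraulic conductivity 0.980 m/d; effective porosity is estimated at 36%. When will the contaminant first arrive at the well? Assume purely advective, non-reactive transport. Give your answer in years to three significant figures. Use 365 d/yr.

Hydraulic gradient i = (171.78 − 159.88) / 848 = 11.90 / 848 = 0.01403
Darcy flux q = K·i = 0.980 × 0.01403 = 0.01375 m/d
Seepage velocity v = q / n = 0.01375 / 0.36 = 0.03820 m/d
t = L / v = 1510 / 0.03820 = 39530 d
   = 39530 / 365 = 108 yr

108 years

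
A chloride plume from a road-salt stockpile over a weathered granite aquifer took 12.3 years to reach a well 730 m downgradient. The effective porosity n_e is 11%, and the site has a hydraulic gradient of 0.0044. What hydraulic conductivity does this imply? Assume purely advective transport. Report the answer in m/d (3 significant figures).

t = 12.3 years = 4490 d
v = L / t = 730 / 4490 = 0.1626 m/d
K = v · n / i = 0.1626 × 0.11 / 0.0044 = 4.07 m/d

4.07 m/d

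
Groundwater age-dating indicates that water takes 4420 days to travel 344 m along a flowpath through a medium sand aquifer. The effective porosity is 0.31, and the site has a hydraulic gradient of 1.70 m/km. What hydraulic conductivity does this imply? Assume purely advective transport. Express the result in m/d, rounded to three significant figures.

v = L / t = 344 / 4420 = 0.07783 m/d
K = v · n / i = 0.07783 × 0.31 / 0.0017 = 14.2 m/d

14.2 m/d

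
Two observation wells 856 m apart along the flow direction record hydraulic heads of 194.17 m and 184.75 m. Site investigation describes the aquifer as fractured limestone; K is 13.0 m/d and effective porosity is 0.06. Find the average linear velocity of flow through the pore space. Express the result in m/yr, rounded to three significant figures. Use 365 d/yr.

870 m/yr

Hydraulic gradient i = (194.17 − 184.75) / 856 = 9.42 / 856 = 0.01100
q = Ki = 13.0 × 0.01100 = 0.1431 m/d
Seepage velocity v = q / n = 0.1431 / 0.06 = 2.384 m/d
   = 2.384 × 365 = 870 m/yr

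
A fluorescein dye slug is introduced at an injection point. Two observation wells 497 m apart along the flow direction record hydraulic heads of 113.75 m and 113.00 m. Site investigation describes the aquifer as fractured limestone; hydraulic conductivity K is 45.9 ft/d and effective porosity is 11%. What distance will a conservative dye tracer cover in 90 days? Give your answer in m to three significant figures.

17.3 m

Hydraulic gradient i = (113.75 − 113.00) / 497 = 0.75 / 497 = 0.001509
K = 45.9 ft/d × 0.3048 = 13.99 m/d
Specific discharge q = 13.99 × 0.001509 = 0.02111 m/d
v = Ki/n = 13.99·0.001509/0.11 = 0.1919 m/d
L = v × T = 0.1919 × 90 = 17.27 m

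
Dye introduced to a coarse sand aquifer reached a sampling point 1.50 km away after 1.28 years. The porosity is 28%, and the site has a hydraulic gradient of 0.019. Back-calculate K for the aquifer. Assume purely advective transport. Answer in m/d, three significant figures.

47.3 m/d

t = 1.28 years = 467.2 d
L = 1.50 km = 1500 m
v = L / t = 1500 / 467.2 = 3.211 m/d
K = v · n / i = 3.211 × 0.28 / 0.019 = 47.3 m/d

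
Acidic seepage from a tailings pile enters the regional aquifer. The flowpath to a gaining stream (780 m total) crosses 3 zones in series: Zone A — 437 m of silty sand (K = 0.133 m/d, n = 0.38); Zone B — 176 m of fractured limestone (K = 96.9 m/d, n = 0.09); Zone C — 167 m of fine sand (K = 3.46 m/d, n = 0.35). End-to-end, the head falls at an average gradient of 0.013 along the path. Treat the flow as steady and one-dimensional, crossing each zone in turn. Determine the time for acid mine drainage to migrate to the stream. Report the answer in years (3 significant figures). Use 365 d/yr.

217 years

Steady 1-D flow in series ⇒ the Darcy flux q is identical in every zone and the zone head losses add (resistances L/K in series).
Σ(L/K) = 437/0.133 + 176/96.9 + 167/3.46 = 3286 + 1.816 + 48.27 = 3336 d
K_eq = L_total / Σ(L/K) = 780 / 3336 = 0.2338 m/d
q = K_eq · i = 0.2338 × 0.013 = 0.003040 m/d (same in every zone)
Zone A: v = q/n = 0.003040/0.38 = 0.007999 m/d → t_A = 437/0.007999 = 54630 d
Zone B: v = q/n = 0.003040/0.09 = 0.03378 m/d → t_B = 176/0.03378 = 5211 d
Zone C: v = q/n = 0.003040/0.35 = 0.008685 m/d → t_C = 167/0.008685 = 19230 d
Total t = 54630 + 5211 + 19230 = 79070 d
   = 79070 / 365 = 217 yr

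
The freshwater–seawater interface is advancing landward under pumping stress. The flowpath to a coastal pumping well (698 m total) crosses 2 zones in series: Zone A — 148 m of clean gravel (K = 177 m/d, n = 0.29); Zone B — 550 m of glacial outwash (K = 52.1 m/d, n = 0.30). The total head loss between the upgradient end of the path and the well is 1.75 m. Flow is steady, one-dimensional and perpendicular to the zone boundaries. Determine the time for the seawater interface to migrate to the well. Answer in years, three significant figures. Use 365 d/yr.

3.71 years

Steady 1-D flow in series ⇒ the Darcy flux q is identical in every zone and the zone head losses add (resistances L/K in series).
Σ(L/K) = 148/177 + 550/52.1 = 0.8362 + 10.56 = 11.39 d
q = ΔH / Σ(L/K) = 1.75 / 11.39 = 0.1536 m/d (same in every zone)
Zone A: v = q/n = 0.1536/0.29 = 0.5297 m/d → t_A = 148/0.5297 = 279.4 d
Zone B: v = q/n = 0.1536/0.30 = 0.5120 m/d → t_B = 550/0.5120 = 1074 d
Total t = 279.4 + 1074 = 1354 d
   = 1354 / 365 = 3.71 yr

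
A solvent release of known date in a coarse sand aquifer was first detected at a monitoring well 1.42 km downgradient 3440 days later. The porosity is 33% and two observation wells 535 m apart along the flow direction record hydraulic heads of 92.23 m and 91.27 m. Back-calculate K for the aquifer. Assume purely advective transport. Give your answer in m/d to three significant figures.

75.9 m/d

Hydraulic gradient i = (92.23 − 91.27) / 535 = 0.96 / 535 = 0.001794
L = 1.42 km = 1420 m
v = L / t = 1420 / 3440 = 0.4128 m/d
K = v · n / i = 0.4128 × 0.33 / 0.001794 = 75.9 m/d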